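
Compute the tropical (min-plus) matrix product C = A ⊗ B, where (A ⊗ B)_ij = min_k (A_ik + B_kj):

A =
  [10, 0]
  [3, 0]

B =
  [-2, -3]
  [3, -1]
A ⊗ B =
  [3, -1]
  [1, -1]

Apply the min-plus product entry-by-entry:
  C[0][0] = min over k of (A[0][0] + B[0][0] = 10 + -2 = 8, A[0][1] + B[1][0] = 0 + 3 = 3) = 3 (attained at k = 1)
  C[0][1] = min over k of (A[0][0] + B[0][1] = 10 + -3 = 7, A[0][1] + B[1][1] = 0 + -1 = -1) = -1 (attained at k = 1)
  C[1][0] = min over k of (A[1][0] + B[0][0] = 3 + -2 = 1, A[1][1] + B[1][0] = 0 + 3 = 3) = 1 (attained at k = 0)
  C[1][1] = min over k of (A[1][0] + B[0][1] = 3 + -3 = 0, A[1][1] + B[1][1] = 0 + -1 = -1) = -1 (attained at k = 1)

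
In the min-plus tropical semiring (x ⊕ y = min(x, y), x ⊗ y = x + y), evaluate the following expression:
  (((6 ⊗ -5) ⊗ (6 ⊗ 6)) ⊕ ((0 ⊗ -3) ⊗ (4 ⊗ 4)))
(((6 ⊗ -5) ⊗ (6 ⊗ 6)) ⊕ ((0 ⊗ -3) ⊗ (4 ⊗ 4))) = 5

Expand innermost to outermost. Recall ⊕ takes the minimum of its arguments and ⊗ takes their sum. Working out the expression (((6 ⊗ -5) ⊗ (6 ⊗ 6)) ⊕ ((0 ⊗ -3) ⊗ (4 ⊗ 4))) gives 5.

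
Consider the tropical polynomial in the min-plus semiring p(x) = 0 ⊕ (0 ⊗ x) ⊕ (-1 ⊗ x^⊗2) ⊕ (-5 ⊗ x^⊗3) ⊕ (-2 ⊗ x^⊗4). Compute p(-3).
p(-3) = -14

A tropical monomial a ⊗ x^⊗i evaluates to a + i · x. Evaluating each term at x = -3:
  Term 0 contributes 0 + 0 · -3 = 0
  Term 1 contributes 0 + 1 · -3 = -3
  Term 2 contributes -1 + 2 · -3 = -7
  Term 3 contributes -5 + 3 · -3 = -14
  Term 4 contributes -2 + 4 · -3 = -14
p(-3) = ⊕ of these = min[0, -3, -7, -14, -14] = -14.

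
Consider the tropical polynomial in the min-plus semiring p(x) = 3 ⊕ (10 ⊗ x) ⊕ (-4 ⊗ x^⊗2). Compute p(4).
p(4) = 3

A tropical monomial a ⊗ x^⊗i evaluates to a + i · x. Evaluating each term at x = 4:
  Term 0 contributes 3 + 0 · 4 = 3
  Term 1 contributes 10 + 1 · 4 = 14
  Term 2 contributes -4 + 2 · 4 = 4
p(4) = ⊕ of these = min[3, 14, 4] = 3.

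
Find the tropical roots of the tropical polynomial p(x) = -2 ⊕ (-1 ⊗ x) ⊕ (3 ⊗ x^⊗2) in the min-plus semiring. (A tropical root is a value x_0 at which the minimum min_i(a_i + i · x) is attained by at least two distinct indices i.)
Roots: {-4, -1}

Each tropical root is a break point of the lower envelope of the lines y = a_i + i · x (there are 3 lines, with slopes 0, 1, ..., 2). Only the lines that attain the minimum somewhere contribute to roots; other lines are dominated. Here the surviving (envelope) indices are i = 2, i = 1, i = 0.
Intersections between consecutive envelope lines give the roots: for adjacent envelope indices i < j the intersection is x = (a_i − a_j) / (j − i). Reading off the sorted break points: {-4, -1}.
Verification: at each break x_0, at least two indices attain the minimum of min_i(a_i + i · x_0).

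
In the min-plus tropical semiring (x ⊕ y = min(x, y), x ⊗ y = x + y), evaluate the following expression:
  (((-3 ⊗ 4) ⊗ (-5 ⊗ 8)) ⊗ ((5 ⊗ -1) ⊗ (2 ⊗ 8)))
(((-3 ⊗ 4) ⊗ (-5 ⊗ 8)) ⊗ ((5 ⊗ -1) ⊗ (2 ⊗ 8))) = 18

Expand innermost to outermost. Recall ⊕ takes the minimum of its arguments and ⊗ takes their sum. Working out the expression (((-3 ⊗ 4) ⊗ (-5 ⊗ 8)) ⊗ ((5 ⊗ -1) ⊗ (2 ⊗ 8))) gives 18.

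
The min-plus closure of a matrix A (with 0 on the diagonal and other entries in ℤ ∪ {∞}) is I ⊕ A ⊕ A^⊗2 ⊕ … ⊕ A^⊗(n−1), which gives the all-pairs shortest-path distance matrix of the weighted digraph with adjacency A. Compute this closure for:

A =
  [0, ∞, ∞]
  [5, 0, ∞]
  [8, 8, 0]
Closure =
  [0, ∞, ∞]
  [5, 0, ∞]
  [8, 8, 0]

This is the Floyd-Warshall all-pairs shortest-path computation. For each intermediate vertex k = 0, 1, …, 2, update dist[i][j] ← min(dist[i][j], dist[i][k] + dist[k][j]). The final matrix gives, for each (i, j), the minimum total weight of any directed path from i to j (possibly empty when i = j).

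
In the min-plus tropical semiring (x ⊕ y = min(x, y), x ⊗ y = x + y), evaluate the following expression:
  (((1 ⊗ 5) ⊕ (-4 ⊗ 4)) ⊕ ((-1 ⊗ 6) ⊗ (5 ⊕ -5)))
(((1 ⊗ 5) ⊕ (-4 ⊗ 4)) ⊕ ((-1 ⊗ 6) ⊗ (5 ⊕ -5))) = 0

Expand innermost to outermost. Recall ⊕ takes the minimum of its arguments and ⊗ takes their sum. Working out the expression (((1 ⊗ 5) ⊕ (-4 ⊗ 4)) ⊕ ((-1 ⊗ 6) ⊗ (5 ⊕ -5))) gives 0.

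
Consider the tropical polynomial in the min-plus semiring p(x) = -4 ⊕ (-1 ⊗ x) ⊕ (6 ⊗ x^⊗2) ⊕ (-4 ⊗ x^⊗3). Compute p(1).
p(1) = -4

A tropical monomial a ⊗ x^⊗i evaluates to a + i · x. Evaluating each term at x = 1:
  Term 0 contributes -4 + 0 · 1 = -4
  Term 1 contributes -1 + 1 · 1 = 0
  Term 2 contributes 6 + 2 · 1 = 8
  Term 3 contributes -4 + 3 · 1 = -1
p(1) = ⊕ of these = min[-4, 0, 8, -1] = -4.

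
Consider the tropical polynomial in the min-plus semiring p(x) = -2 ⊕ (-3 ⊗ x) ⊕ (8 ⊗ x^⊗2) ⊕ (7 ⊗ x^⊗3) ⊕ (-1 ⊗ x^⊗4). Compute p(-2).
p(-2) = -9

A tropical monomial a ⊗ x^⊗i evaluates to a + i · x. Evaluating each term at x = -2:
  Term 0 contributes -2 + 0 · -2 = -2
  Term 1 contributes -3 + 1 · -2 = -5
  Term 2 contributes 8 + 2 · -2 = 4
  Term 3 contributes 7 + 3 · -2 = 1
  Term 4 contributes -1 + 4 · -2 = -9
p(-2) = ⊕ of these = min[-2, -5, 4, 1, -9] = -9.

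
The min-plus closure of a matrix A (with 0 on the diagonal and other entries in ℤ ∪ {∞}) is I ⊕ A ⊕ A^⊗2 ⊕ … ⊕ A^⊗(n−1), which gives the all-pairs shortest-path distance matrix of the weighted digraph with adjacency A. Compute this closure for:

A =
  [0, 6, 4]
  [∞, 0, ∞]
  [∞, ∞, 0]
Closure =
  [0, 6, 4]
  [∞, 0, ∞]
  [∞, ∞, 0]

This is the Floyd-Warshall all-pairs shortest-path computation. For each intermediate vertex k = 0, 1, …, 2, update dist[i][j] ← min(dist[i][j], dist[i][k] + dist[k][j]). The final matrix gives, for each (i, j), the minimum total weight of any directed path from i to j (possibly empty when i = j).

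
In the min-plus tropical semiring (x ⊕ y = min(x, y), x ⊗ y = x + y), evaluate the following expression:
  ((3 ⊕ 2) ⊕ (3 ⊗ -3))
((3 ⊕ 2) ⊕ (3 ⊗ -3)) = 0

Expand innermost to outermost. Recall ⊕ takes the minimum of its arguments and ⊗ takes their sum. Working out the expression ((3 ⊕ 2) ⊕ (3 ⊗ -3)) gives 0.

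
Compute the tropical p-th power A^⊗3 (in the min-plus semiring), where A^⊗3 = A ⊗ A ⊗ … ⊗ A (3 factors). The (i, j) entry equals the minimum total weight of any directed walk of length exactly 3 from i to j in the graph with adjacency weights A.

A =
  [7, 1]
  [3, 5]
A^⊗3 =
  [9, 5]
  [7, 9]

Each entry (A^⊗3)_ij equals the minimum over all length-3 walks i = v_0 → v_1 → … → v_3 = j of Σ_t A[v_t][v_{t+1}]. For example, for (i, j) = (0, 1) we minimise over 4 possible intermediate vertex sequences; the minimum is 5, attained along the walk 0 → 1 → 0 → 1.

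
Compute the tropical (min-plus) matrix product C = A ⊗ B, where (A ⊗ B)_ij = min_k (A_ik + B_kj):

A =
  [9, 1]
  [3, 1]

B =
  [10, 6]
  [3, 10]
A ⊗ B =
  [4, 11]
  [4, 9]

Apply the min-plus product entry-by-entry:
  C[0][0] = min over k of (A[0][0] + B[0][0] = 9 + 10 = 19, A[0][1] + B[1][0] = 1 + 3 = 4) = 4 (attained at k = 1)
  C[0][1] = min over k of (A[0][0] + B[0][1] = 9 + 6 = 15, A[0][1] + B[1][1] = 1 + 10 = 11) = 11 (attained at k = 1)
  C[1][0] = min over k of (A[1][0] + B[0][0] = 3 + 10 = 13, A[1][1] + B[1][0] = 1 + 3 = 4) = 4 (attained at k = 1)
  C[1][1] = min over k of (A[1][0] + B[0][1] = 3 + 6 = 9, A[1][1] + B[1][1] = 1 + 10 = 11) = 9 (attained at k = 0)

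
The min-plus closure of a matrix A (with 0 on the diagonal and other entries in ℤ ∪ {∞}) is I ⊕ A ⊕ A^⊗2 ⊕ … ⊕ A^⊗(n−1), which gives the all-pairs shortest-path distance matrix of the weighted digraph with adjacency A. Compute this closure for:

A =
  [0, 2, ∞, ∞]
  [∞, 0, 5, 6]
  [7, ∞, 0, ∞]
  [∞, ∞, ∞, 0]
Closure =
  [0, 2, 7, 8]
  [12, 0, 5, 6]
  [7, 9, 0, 15]
  [∞, ∞, ∞, 0]

This is the Floyd-Warshall all-pairs shortest-path computation. For each intermediate vertex k = 0, 1, …, 3, update dist[i][j] ← min(dist[i][j], dist[i][k] + dist[k][j]). The final matrix gives, for each (i, j), the minimum total weight of any directed path from i to j (possibly empty when i = j).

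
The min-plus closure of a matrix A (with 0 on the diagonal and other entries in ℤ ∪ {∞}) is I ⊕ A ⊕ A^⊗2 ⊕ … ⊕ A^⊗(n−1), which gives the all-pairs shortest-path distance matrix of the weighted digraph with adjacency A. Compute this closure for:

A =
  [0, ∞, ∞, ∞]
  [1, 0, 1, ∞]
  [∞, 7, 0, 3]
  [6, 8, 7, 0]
Closure =
  [0, ∞, ∞, ∞]
  [1, 0, 1, 4]
  [8, 7, 0, 3]
  [6, 8, 7, 0]

This is the Floyd-Warshall all-pairs shortest-path computation. For each intermediate vertex k = 0, 1, …, 3, update dist[i][j] ← min(dist[i][j], dist[i][k] + dist[k][j]). The final matrix gives, for each (i, j), the minimum total weight of any directed path from i to j (possibly empty when i = j).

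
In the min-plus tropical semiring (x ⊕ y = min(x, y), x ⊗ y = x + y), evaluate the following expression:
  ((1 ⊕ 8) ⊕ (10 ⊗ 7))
((1 ⊕ 8) ⊕ (10 ⊗ 7)) = 1

Expand innermost to outermost. Recall ⊕ takes the minimum of its arguments and ⊗ takes their sum. Working out the expression ((1 ⊕ 8) ⊕ (10 ⊗ 7)) gives 1.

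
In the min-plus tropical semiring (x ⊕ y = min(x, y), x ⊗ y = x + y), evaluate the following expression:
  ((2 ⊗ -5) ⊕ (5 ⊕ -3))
((2 ⊗ -5) ⊕ (5 ⊕ -3)) = -3

Expand innermost to outermost. Recall ⊕ takes the minimum of its arguments and ⊗ takes their sum. Working out the expression ((2 ⊗ -5) ⊕ (5 ⊕ -3)) gives -3.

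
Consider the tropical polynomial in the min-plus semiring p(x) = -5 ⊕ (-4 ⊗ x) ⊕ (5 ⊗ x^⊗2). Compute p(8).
p(8) = -5

A tropical monomial a ⊗ x^⊗i evaluates to a + i · x. Evaluating each term at x = 8:
  Term 0 contributes -5 + 0 · 8 = -5
  Term 1 contributes -4 + 1 · 8 = 4
  Term 2 contributes 5 + 2 · 8 = 21
p(8) = ⊕ of these = min[-5, 4, 21] = -5.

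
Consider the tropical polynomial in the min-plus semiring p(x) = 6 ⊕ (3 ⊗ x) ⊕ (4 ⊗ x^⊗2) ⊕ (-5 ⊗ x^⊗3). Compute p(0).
p(0) = -5

A tropical monomial a ⊗ x^⊗i evaluates to a + i · x. Evaluating each term at x = 0:
  Term 0 contributes 6 + 0 · 0 = 6
  Term 1 contributes 3 + 1 · 0 = 3
  Term 2 contributes 4 + 2 · 0 = 4
  Term 3 contributes -5 + 3 · 0 = -5
p(0) = ⊕ of these = min[6, 3, 4, -5] = -5.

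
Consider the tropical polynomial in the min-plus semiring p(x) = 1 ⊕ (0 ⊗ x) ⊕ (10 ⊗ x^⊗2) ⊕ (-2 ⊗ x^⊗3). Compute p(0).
p(0) = -2

A tropical monomial a ⊗ x^⊗i evaluates to a + i · x. Evaluating each term at x = 0:
  Term 0 contributes 1 + 0 · 0 = 1
  Term 1 contributes 0 + 1 · 0 = 0
  Term 2 contributes 10 + 2 · 0 = 10
  Term 3 contributes -2 + 3 · 0 = -2
p(0) = ⊕ of these = min[1, 0, 10, -2] = -2.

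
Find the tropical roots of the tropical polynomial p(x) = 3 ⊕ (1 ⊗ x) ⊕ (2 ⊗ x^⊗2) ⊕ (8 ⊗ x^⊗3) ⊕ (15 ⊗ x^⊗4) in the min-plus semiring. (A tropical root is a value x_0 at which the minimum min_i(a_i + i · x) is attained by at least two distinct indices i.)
Roots: {-7, -6, -1, 2}

Each tropical root is a break point of the lower envelope of the lines y = a_i + i · x (there are 5 lines, with slopes 0, 1, ..., 4). Only the lines that attain the minimum somewhere contribute to roots; other lines are dominated. Here the surviving (envelope) indices are i = 4, i = 3, i = 2, i = 1, i = 0.
Intersections between consecutive envelope lines give the roots: for adjacent envelope indices i < j the intersection is x = (a_i − a_j) / (j − i). Reading off the sorted break points: {-7, -6, -1, 2}.
Verification: at each break x_0, at least two indices attain the minimum of min_i(a_i + i · x_0).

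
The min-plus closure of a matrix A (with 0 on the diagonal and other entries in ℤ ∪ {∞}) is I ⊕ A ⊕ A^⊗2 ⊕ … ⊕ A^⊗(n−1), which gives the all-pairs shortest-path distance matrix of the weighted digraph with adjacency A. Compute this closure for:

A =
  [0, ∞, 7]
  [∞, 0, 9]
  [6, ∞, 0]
Closure =
  [0, ∞, 7]
  [15, 0, 9]
  [6, ∞, 0]

This is the Floyd-Warshall all-pairs shortest-path computation. For each intermediate vertex k = 0, 1, …, 2, update dist[i][j] ← min(dist[i][j], dist[i][k] + dist[k][j]). The final matrix gives, for each (i, j), the minimum total weight of any directed path from i to j (possibly empty when i = j).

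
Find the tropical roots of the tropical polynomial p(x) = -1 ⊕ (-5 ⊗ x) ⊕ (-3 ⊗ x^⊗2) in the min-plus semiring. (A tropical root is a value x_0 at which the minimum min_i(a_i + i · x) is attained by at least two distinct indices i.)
Roots: {-2, 4}

Each tropical root is a break point of the lower envelope of the lines y = a_i + i · x (there are 3 lines, with slopes 0, 1, ..., 2). Only the lines that attain the minimum somewhere contribute to roots; other lines are dominated. Here the surviving (envelope) indices are i = 2, i = 1, i = 0.
Intersections between consecutive envelope lines give the roots: for adjacent envelope indices i < j the intersection is x = (a_i − a_j) / (j − i). Reading off the sorted break points: {-2, 4}.
Verification: at each break x_0, at least two indices attain the minimum of min_i(a_i + i · x_0).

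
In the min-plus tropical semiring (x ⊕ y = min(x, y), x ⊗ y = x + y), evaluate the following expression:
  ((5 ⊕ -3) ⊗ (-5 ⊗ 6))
((5 ⊕ -3) ⊗ (-5 ⊗ 6)) = -2

Expand innermost to outermost. Recall ⊕ takes the minimum of its arguments and ⊗ takes their sum. Working out the expression ((5 ⊕ -3) ⊗ (-5 ⊗ 6)) gives -2.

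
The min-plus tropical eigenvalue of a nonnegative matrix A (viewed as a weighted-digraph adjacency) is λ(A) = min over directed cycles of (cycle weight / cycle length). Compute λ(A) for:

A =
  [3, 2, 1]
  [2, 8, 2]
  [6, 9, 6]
λ(A) = 2

Enumerate directed cycles and compute their means (weight / length). Sample:
  cycle 0 → 0: weight = 3, length = 1, mean = 3/1 ≈ 3.000
  cycle 1 → 1: weight = 8, length = 1, mean = 8/1 ≈ 8.000
  cycle 2 → 2: weight = 6, length = 1, mean = 6/1 ≈ 6.000
  cycle 0 → 1 → 0: weight = 4, length = 2, mean = 4/2 ≈ 2.000
  cycle 0 → 2 → 0: weight = 7, length = 2, mean = 7/2 ≈ 3.500
  cycle 1 → 0 → 1: weight = 4, length = 2, mean = 4/2 ≈ 2.000
Minimum mean = 2.000, attained e.g. along the cycle 0 → 1 → 0 with weight 4 and length 2. So λ(A) = 4/2 = 2.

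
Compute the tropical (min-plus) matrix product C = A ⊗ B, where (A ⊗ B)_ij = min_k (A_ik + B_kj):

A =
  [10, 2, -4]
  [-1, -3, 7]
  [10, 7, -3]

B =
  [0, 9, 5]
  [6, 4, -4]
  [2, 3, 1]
A ⊗ B =
  [-2, -1, -3]
  [-1, 1, -7]
  [-1, 0, -2]

Apply the min-plus product entry-by-entry:
  C[0][0] = min over k of (A[0][0] + B[0][0] = 10 + 0 = 10, A[0][1] + B[1][0] = 2 + 6 = 8, A[0][2] + B[2][0] = -4 + 2 = -2) = -2 (attained at k = 2)
  C[0][1] = min over k of (A[0][0] + B[0][1] = 10 + 9 = 19, A[0][1] + B[1][1] = 2 + 4 = 6, A[0][2] + B[2][1] = -4 + 3 = -1) = -1 (attained at k = 2)
  C[0][2] = min over k of (A[0][0] + B[0][2] = 10 + 5 = 15, A[0][1] + B[1][2] = 2 + -4 = -2, A[0][2] + B[2][2] = -4 + 1 = -3) = -3 (attained at k = 2)
  C[1][0] = min over k of (A[1][0] + B[0][0] = -1 + 0 = -1, A[1][1] + B[1][0] = -3 + 6 = 3, A[1][2] + B[2][0] = 7 + 2 = 9) = -1 (attained at k = 0)
  C[1][1] = min over k of (A[1][0] + B[0][1] = -1 + 9 = 8, A[1][1] + B[1][1] = -3 + 4 = 1, A[1][2] + B[2][1] = 7 + 3 = 10) = 1 (attained at k = 1)
  C[1][2] = min over k of (A[1][0] + B[0][2] = -1 + 5 = 4, A[1][1] + B[1][2] = -3 + -4 = -7, A[1][2] + B[2][2] = 7 + 1 = 8) = -7 (attained at k = 1)
  C[2][0] = min over k of (A[2][0] + B[0][0] = 10 + 0 = 10, A[2][1] + B[1][0] = 7 + 6 = 13, A[2][2] + B[2][0] = -3 + 2 = -1) = -1 (attained at k = 2)
  C[2][1] = min over k of (A[2][0] + B[0][1] = 10 + 9 = 19, A[2][1] + B[1][1] = 7 + 4 = 11, A[2][2] + B[2][1] = -3 + 3 = 0) = 0 (attained at k = 2)
  C[2][2] = min over k of (A[2][0] + B[0][2] = 10 + 5 = 15, A[2][1] + B[1][2] = 7 + -4 = 3, A[2][2] + B[2][2] = -3 + 1 = -2) = -2 (attained at k = 2)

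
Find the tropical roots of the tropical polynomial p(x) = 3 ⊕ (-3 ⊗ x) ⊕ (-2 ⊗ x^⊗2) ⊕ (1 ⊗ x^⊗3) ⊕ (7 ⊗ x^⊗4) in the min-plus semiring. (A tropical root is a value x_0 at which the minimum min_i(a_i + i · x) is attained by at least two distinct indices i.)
Roots: {-6, -3, -1, 6}

Each tropical root is a break point of the lower envelope of the lines y = a_i + i · x (there are 5 lines, with slopes 0, 1, ..., 4). Only the lines that attain the minimum somewhere contribute to roots; other lines are dominated. Here the surviving (envelope) indices are i = 4, i = 3, i = 2, i = 1, i = 0.
Intersections between consecutive envelope lines give the roots: for adjacent envelope indices i < j the intersection is x = (a_i − a_j) / (j − i). Reading off the sorted break points: {-6, -3, -1, 6}.
Verification: at each break x_0, at least two indices attain the minimum of min_i(a_i + i · x_0).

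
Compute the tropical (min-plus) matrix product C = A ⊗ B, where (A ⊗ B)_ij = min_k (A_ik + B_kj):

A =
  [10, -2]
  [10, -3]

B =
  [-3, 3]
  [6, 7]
A ⊗ B =
  [4, 5]
  [3, 4]

Apply the min-plus product entry-by-entry:
  C[0][0] = min over k of (A[0][0] + B[0][0] = 10 + -3 = 7, A[0][1] + B[1][0] = -2 + 6 = 4) = 4 (attained at k = 1)
  C[0][1] = min over k of (A[0][0] + B[0][1] = 10 + 3 = 13, A[0][1] + B[1][1] = -2 + 7 = 5) = 5 (attained at k = 1)
  C[1][0] = min over k of (A[1][0] + B[0][0] = 10 + -3 = 7, A[1][1] + B[1][0] = -3 + 6 = 3) = 3 (attained at k = 1)
  C[1][1] = min over k of (A[1][0] + B[0][1] = 10 + 3 = 13, A[1][1] + B[1][1] = -3 + 7 = 4) = 4 (attained at k = 1)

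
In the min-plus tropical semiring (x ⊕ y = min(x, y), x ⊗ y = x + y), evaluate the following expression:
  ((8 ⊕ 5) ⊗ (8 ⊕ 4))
((8 ⊕ 5) ⊗ (8 ⊕ 4)) = 9

Expand innermost to outermost. Recall ⊕ takes the minimum of its arguments and ⊗ takes their sum. Working out the expression ((8 ⊕ 5) ⊗ (8 ⊕ 4)) gives 9.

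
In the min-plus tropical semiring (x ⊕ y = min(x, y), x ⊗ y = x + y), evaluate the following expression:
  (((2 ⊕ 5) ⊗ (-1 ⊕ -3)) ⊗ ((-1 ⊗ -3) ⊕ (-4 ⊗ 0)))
(((2 ⊕ 5) ⊗ (-1 ⊕ -3)) ⊗ ((-1 ⊗ -3) ⊕ (-4 ⊗ 0))) = -5

Expand innermost to outermost. Recall ⊕ takes the minimum of its arguments and ⊗ takes their sum. Working out the expression (((2 ⊕ 5) ⊗ (-1 ⊕ -3)) ⊗ ((-1 ⊗ -3) ⊕ (-4 ⊗ 0))) gives -5.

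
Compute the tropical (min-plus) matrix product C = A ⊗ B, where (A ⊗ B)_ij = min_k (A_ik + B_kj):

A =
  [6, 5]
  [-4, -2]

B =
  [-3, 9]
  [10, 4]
A ⊗ B =
  [3, 9]
  [-7, 2]

Apply the min-plus product entry-by-entry:
  C[0][0] = min over k of (A[0][0] + B[0][0] = 6 + -3 = 3, A[0][1] + B[1][0] = 5 + 10 = 15) = 3 (attained at k = 0)
  C[0][1] = min over k of (A[0][0] + B[0][1] = 6 + 9 = 15, A[0][1] + B[1][1] = 5 + 4 = 9) = 9 (attained at k = 1)
  C[1][0] = min over k of (A[1][0] + B[0][0] = -4 + -3 = -7, A[1][1] + B[1][0] = -2 + 10 = 8) = -7 (attained at k = 0)
  C[1][1] = min over k of (A[1][0] + B[0][1] = -4 + 9 = 5, A[1][1] + B[1][1] = -2 + 4 = 2) = 2 (attained at k = 1)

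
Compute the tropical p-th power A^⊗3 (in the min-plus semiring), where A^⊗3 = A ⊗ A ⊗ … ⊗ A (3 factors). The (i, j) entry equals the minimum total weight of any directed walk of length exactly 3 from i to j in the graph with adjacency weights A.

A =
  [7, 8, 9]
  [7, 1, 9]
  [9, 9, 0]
A^⊗3 =
  [16, 10, 9]
  [9, 3, 9]
  [9, 9, 0]

Each entry (A^⊗3)_ij equals the minimum over all length-3 walks i = v_0 → v_1 → … → v_3 = j of Σ_t A[v_t][v_{t+1}]. For example, for (i, j) = (0, 2) we minimise over 9 possible intermediate vertex sequences; the minimum is 9, attained along the walk 0 → 2 → 2 → 2.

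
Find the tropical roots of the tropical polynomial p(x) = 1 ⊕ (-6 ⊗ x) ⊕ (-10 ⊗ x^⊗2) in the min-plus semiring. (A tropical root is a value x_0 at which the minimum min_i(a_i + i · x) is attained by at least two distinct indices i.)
Roots: {4, 7}

Each tropical root is a break point of the lower envelope of the lines y = a_i + i · x (there are 3 lines, with slopes 0, 1, ..., 2). Only the lines that attain the minimum somewhere contribute to roots; other lines are dominated. Here the surviving (envelope) indices are i = 2, i = 1, i = 0.
Intersections between consecutive envelope lines give the roots: for adjacent envelope indices i < j the intersection is x = (a_i − a_j) / (j − i). Reading off the sorted break points: {4, 7}.
Verification: at each break x_0, at least two indices attain the minimum of min_i(a_i + i · x_0).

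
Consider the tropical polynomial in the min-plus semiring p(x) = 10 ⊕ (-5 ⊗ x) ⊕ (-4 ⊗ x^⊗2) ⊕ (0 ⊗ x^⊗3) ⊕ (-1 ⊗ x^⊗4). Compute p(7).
p(7) = 2

A tropical monomial a ⊗ x^⊗i evaluates to a + i · x. Evaluating each term at x = 7:
  Term 0 contributes 10 + 0 · 7 = 10
  Term 1 contributes -5 + 1 · 7 = 2
  Term 2 contributes -4 + 2 · 7 = 10
  Term 3 contributes 0 + 3 · 7 = 21
  Term 4 contributes -1 + 4 · 7 = 27
p(7) = ⊕ of these = min[10, 2, 10, 21, 27] = 2.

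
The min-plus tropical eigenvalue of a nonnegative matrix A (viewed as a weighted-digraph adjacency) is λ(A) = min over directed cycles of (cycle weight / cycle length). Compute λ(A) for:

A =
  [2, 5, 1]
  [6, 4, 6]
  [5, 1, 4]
λ(A) = 2

Enumerate directed cycles and compute their means (weight / length). Sample:
  cycle 0 → 0: weight = 2, length = 1, mean = 2/1 ≈ 2.000
  cycle 1 → 1: weight = 4, length = 1, mean = 4/1 ≈ 4.000
  cycle 2 → 2: weight = 4, length = 1, mean = 4/1 ≈ 4.000
  cycle 0 → 1 → 0: weight = 11, length = 2, mean = 11/2 ≈ 5.500
  cycle 0 → 2 → 0: weight = 6, length = 2, mean = 6/2 ≈ 3.000
  cycle 1 → 0 → 1: weight = 11, length = 2, mean = 11/2 ≈ 5.500
Minimum mean = 2.000, attained e.g. along the cycle 0 → 0 with weight 2 and length 1. So λ(A) = 2/1 = 2.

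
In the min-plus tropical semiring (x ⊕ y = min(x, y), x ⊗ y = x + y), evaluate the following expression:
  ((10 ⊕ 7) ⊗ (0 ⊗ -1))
((10 ⊕ 7) ⊗ (0 ⊗ -1)) = 6

Expand innermost to outermost. Recall ⊕ takes the minimum of its arguments and ⊗ takes their sum. Working out the expression ((10 ⊕ 7) ⊗ (0 ⊗ -1)) gives 6.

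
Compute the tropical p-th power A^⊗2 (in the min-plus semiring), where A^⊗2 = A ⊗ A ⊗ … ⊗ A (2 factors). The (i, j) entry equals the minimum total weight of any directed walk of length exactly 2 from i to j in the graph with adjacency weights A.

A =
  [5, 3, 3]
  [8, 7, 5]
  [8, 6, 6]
A^⊗2 =
  [10, 8, 8]
  [13, 11, 11]
  [13, 11, 11]

Each entry (A^⊗2)_ij equals the minimum over all length-2 walks i = v_0 → v_1 → … → v_2 = j of Σ_t A[v_t][v_{t+1}]. For example, for (i, j) = (0, 2) we minimise over 3 possible intermediate vertex sequences; the minimum is 8, attained along the walk 0 → 0 → 2.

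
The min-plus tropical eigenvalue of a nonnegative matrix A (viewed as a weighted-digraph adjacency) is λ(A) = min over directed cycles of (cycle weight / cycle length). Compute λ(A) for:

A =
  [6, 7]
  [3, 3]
λ(A) = 3

Enumerate directed cycles and compute their means (weight / length). Sample:
  cycle 0 → 0: weight = 6, length = 1, mean = 6/1 ≈ 6.000
  cycle 1 → 1: weight = 3, length = 1, mean = 3/1 ≈ 3.000
  cycle 0 → 1 → 0: weight = 10, length = 2, mean = 10/2 ≈ 5.000
  cycle 1 → 0 → 1: weight = 10, length = 2, mean = 10/2 ≈ 5.000
Minimum mean = 3.000, attained e.g. along the cycle 1 → 1 with weight 3 and length 1. So λ(A) = 3/1 = 3.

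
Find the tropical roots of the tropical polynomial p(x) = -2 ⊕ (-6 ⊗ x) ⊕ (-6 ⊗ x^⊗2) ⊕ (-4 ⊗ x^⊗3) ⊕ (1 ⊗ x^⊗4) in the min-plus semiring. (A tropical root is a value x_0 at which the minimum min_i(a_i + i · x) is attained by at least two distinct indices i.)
Roots: {-5, -2, 0, 4}

Each tropical root is a break point of the lower envelope of the lines y = a_i + i · x (there are 5 lines, with slopes 0, 1, ..., 4). Only the lines that attain the minimum somewhere contribute to roots; other lines are dominated. Here the surviving (envelope) indices are i = 4, i = 3, i = 2, i = 1, i = 0.
Intersections between consecutive envelope lines give the roots: for adjacent envelope indices i < j the intersection is x = (a_i − a_j) / (j − i). Reading off the sorted break points: {-5, -2, 0, 4}.
Verification: at each break x_0, at least two indices attain the minimum of min_i(a_i + i · x_0).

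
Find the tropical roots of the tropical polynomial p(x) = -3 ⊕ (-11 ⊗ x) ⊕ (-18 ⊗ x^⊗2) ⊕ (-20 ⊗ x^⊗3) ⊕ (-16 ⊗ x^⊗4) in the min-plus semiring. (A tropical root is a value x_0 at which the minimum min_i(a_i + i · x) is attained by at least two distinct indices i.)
Roots: {-4, 2, 7, 8}

Each tropical root is a break point of the lower envelope of the lines y = a_i + i · x (there are 5 lines, with slopes 0, 1, ..., 4). Only the lines that attain the minimum somewhere contribute to roots; other lines are dominated. Here the surviving (envelope) indices are i = 4, i = 3, i = 2, i = 1, i = 0.
Intersections between consecutive envelope lines give the roots: for adjacent envelope indices i < j the intersection is x = (a_i − a_j) / (j − i). Reading off the sorted break points: {-4, 2, 7, 8}.
Verification: at each break x_0, at least two indices attain the minimum of min_i(a_i + i · x_0).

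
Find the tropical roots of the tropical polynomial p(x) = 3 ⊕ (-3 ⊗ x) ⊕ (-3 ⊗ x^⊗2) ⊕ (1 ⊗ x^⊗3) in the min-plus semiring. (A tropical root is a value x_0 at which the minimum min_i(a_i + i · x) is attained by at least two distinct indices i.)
Roots: {-4, 0, 6}

Each tropical root is a break point of the lower envelope of the lines y = a_i + i · x (there are 4 lines, with slopes 0, 1, ..., 3). Only the lines that attain the minimum somewhere contribute to roots; other lines are dominated. Here the surviving (envelope) indices are i = 3, i = 2, i = 1, i = 0.
Intersections between consecutive envelope lines give the roots: for adjacent envelope indices i < j the intersection is x = (a_i − a_j) / (j − i). Reading off the sorted break points: {-4, 0, 6}.
Verification: at each break x_0, at least two indices attain the minimum of min_i(a_i + i · x_0).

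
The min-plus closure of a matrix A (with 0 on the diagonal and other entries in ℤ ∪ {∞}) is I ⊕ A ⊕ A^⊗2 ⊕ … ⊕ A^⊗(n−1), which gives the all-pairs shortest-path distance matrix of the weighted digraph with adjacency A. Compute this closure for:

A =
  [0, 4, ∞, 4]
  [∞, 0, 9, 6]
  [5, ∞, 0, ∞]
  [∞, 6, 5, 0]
Closure =
  [0, 4, 9, 4]
  [14, 0, 9, 6]
  [5, 9, 0, 9]
  [10, 6, 5, 0]

This is the Floyd-Warshall all-pairs shortest-path computation. For each intermediate vertex k = 0, 1, …, 3, update dist[i][j] ← min(dist[i][j], dist[i][k] + dist[k][j]). The final matrix gives, for each (i, j), the minimum total weight of any directed path from i to j (possibly empty when i = j).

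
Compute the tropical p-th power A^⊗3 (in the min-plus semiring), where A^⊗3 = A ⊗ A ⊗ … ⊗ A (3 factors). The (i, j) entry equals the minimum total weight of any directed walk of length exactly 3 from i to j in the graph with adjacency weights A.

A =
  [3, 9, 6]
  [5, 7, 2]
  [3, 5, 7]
A^⊗3 =
  [9, 14, 12]
  [8, 14, 9]
  [9, 12, 12]

Each entry (A^⊗3)_ij equals the minimum over all length-3 walks i = v_0 → v_1 → … → v_3 = j of Σ_t A[v_t][v_{t+1}]. For example, for (i, j) = (0, 2) we minimise over 9 possible intermediate vertex sequences; the minimum is 12, attained along the walk 0 → 0 → 0 → 2.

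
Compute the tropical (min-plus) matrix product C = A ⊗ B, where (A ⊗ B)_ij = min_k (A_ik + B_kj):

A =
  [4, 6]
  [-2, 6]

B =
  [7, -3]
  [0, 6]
A ⊗ B =
  [6, 1]
  [5, -5]

Apply the min-plus product entry-by-entry:
  C[0][0] = min over k of (A[0][0] + B[0][0] = 4 + 7 = 11, A[0][1] + B[1][0] = 6 + 0 = 6) = 6 (attained at k = 1)
  C[0][1] = min over k of (A[0][0] + B[0][1] = 4 + -3 = 1, A[0][1] + B[1][1] = 6 + 6 = 12) = 1 (attained at k = 0)
  C[1][0] = min over k of (A[1][0] + B[0][0] = -2 + 7 = 5, A[1][1] + B[1][0] = 6 + 0 = 6) = 5 (attained at k = 0)
  C[1][1] = min over k of (A[1][0] + B[0][1] = -2 + -3 = -5, A[1][1] + B[1][1] = 6 + 6 = 12) = -5 (attained at k = 0)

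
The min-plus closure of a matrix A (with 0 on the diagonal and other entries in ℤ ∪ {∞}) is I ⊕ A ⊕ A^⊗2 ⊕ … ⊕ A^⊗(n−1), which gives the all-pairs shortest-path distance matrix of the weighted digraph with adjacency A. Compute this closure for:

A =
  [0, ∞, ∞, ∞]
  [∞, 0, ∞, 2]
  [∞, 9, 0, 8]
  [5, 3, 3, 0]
Closure =
  [0, ∞, ∞, ∞]
  [7, 0, 5, 2]
  [13, 9, 0, 8]
  [5, 3, 3, 0]

This is the Floyd-Warshall all-pairs shortest-path computation. For each intermediate vertex k = 0, 1, …, 3, update dist[i][j] ← min(dist[i][j], dist[i][k] + dist[k][j]). The final matrix gives, for each (i, j), the minimum total weight of any directed path from i to j (possibly empty when i = j).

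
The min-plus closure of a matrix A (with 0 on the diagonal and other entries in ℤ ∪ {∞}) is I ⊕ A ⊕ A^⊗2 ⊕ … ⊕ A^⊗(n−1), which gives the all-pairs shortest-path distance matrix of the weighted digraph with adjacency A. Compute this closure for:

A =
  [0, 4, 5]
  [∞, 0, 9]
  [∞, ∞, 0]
Closure =
  [0, 4, 5]
  [∞, 0, 9]
  [∞, ∞, 0]

This is the Floyd-Warshall all-pairs shortest-path computation. For each intermediate vertex k = 0, 1, …, 2, update dist[i][j] ← min(dist[i][j], dist[i][k] + dist[k][j]). The final matrix gives, for each (i, j), the minimum total weight of any directed path from i to j (possibly empty when i = j).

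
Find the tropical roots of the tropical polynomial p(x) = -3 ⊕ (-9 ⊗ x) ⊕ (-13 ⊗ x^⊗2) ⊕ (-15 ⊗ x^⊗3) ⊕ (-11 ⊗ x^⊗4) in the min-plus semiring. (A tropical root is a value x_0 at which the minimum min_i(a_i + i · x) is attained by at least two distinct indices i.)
Roots: {-4, 2, 4, 6}

Each tropical root is a break point of the lower envelope of the lines y = a_i + i · x (there are 5 lines, with slopes 0, 1, ..., 4). Only the lines that attain the minimum somewhere contribute to roots; other lines are dominated. Here the surviving (envelope) indices are i = 4, i = 3, i = 2, i = 1, i = 0.
Intersections between consecutive envelope lines give the roots: for adjacent envelope indices i < j the intersection is x = (a_i − a_j) / (j − i). Reading off the sorted break points: {-4, 2, 4, 6}.
Verification: at each break x_0, at least two indices attain the minimum of min_i(a_i + i · x_0).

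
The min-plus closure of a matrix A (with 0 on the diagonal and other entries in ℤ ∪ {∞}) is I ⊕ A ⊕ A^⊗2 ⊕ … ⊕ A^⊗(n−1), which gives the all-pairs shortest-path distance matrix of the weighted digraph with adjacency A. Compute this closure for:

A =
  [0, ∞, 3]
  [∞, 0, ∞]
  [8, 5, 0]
Closure =
  [0, 8, 3]
  [∞, 0, ∞]
  [8, 5, 0]

This is the Floyd-Warshall all-pairs shortest-path computation. For each intermediate vertex k = 0, 1, …, 2, update dist[i][j] ← min(dist[i][j], dist[i][k] + dist[k][j]). The final matrix gives, for each (i, j), the minimum total weight of any directed path from i to j (possibly empty when i = j).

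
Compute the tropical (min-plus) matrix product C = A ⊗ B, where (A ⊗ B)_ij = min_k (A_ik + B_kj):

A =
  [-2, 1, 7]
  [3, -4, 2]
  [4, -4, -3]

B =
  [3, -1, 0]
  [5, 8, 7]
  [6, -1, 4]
A ⊗ B =
  [1, -3, -2]
  [1, 1, 3]
  [1, -4, 1]

Apply the min-plus product entry-by-entry:
  C[0][0] = min over k of (A[0][0] + B[0][0] = -2 + 3 = 1, A[0][1] + B[1][0] = 1 + 5 = 6, A[0][2] + B[2][0] = 7 + 6 = 13) = 1 (attained at k = 0)
  C[0][1] = min over k of (A[0][0] + B[0][1] = -2 + -1 = -3, A[0][1] + B[1][1] = 1 + 8 = 9, A[0][2] + B[2][1] = 7 + -1 = 6) = -3 (attained at k = 0)
  C[0][2] = min over k of (A[0][0] + B[0][2] = -2 + 0 = -2, A[0][1] + B[1][2] = 1 + 7 = 8, A[0][2] + B[2][2] = 7 + 4 = 11) = -2 (attained at k = 0)
  C[1][0] = min over k of (A[1][0] + B[0][0] = 3 + 3 = 6, A[1][1] + B[1][0] = -4 + 5 = 1, A[1][2] + B[2][0] = 2 + 6 = 8) = 1 (attained at k = 1)
  C[1][1] = min over k of (A[1][0] + B[0][1] = 3 + -1 = 2, A[1][1] + B[1][1] = -4 + 8 = 4, A[1][2] + B[2][1] = 2 + -1 = 1) = 1 (attained at k = 2)
  C[1][2] = min over k of (A[1][0] + B[0][2] = 3 + 0 = 3, A[1][1] + B[1][2] = -4 + 7 = 3, A[1][2] + B[2][2] = 2 + 4 = 6) = 3 (attained at k = 0)
  C[2][0] = min over k of (A[2][0] + B[0][0] = 4 + 3 = 7, A[2][1] + B[1][0] = -4 + 5 = 1, A[2][2] + B[2][0] = -3 + 6 = 3) = 1 (attained at k = 1)
  C[2][1] = min over k of (A[2][0] + B[0][1] = 4 + -1 = 3, A[2][1] + B[1][1] = -4 + 8 = 4, A[2][2] + B[2][1] = -3 + -1 = -4) = -4 (attained at k = 2)
  C[2][2] = min over k of (A[2][0] + B[0][2] = 4 + 0 = 4, A[2][1] + B[1][2] = -4 + 7 = 3, A[2][2] + B[2][2] = -3 + 4 = 1) = 1 (attained at k = 2)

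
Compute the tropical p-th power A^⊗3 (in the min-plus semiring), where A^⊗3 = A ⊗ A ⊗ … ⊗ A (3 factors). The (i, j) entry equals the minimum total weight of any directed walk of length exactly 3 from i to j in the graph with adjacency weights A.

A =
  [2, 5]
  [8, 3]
A^⊗3 =
  [6, 9]
  [12, 9]

Each entry (A^⊗3)_ij equals the minimum over all length-3 walks i = v_0 → v_1 → … → v_3 = j of Σ_t A[v_t][v_{t+1}]. For example, for (i, j) = (0, 1) we minimise over 4 possible intermediate vertex sequences; the minimum is 9, attained along the walk 0 → 0 → 0 → 1.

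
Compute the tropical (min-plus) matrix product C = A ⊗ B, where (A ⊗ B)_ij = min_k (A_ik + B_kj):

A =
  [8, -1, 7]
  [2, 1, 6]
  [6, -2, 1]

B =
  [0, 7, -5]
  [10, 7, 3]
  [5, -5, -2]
A ⊗ B =
  [8, 2, 2]
  [2, 1, -3]
  [6, -4, -1]

Apply the min-plus product entry-by-entry:
  C[0][0] = min over k of (A[0][0] + B[0][0] = 8 + 0 = 8, A[0][1] + B[1][0] = -1 + 10 = 9, A[0][2] + B[2][0] = 7 + 5 = 12) = 8 (attained at k = 0)
  C[0][1] = min over k of (A[0][0] + B[0][1] = 8 + 7 = 15, A[0][1] + B[1][1] = -1 + 7 = 6, A[0][2] + B[2][1] = 7 + -5 = 2) = 2 (attained at k = 2)
  C[0][2] = min over k of (A[0][0] + B[0][2] = 8 + -5 = 3, A[0][1] + B[1][2] = -1 + 3 = 2, A[0][2] + B[2][2] = 7 + -2 = 5) = 2 (attained at k = 1)
  C[1][0] = min over k of (A[1][0] + B[0][0] = 2 + 0 = 2, A[1][1] + B[1][0] = 1 + 10 = 11, A[1][2] + B[2][0] = 6 + 5 = 11) = 2 (attained at k = 0)
  C[1][1] = min over k of (A[1][0] + B[0][1] = 2 + 7 = 9, A[1][1] + B[1][1] = 1 + 7 = 8, A[1][2] + B[2][1] = 6 + -5 = 1) = 1 (attained at k = 2)
  C[1][2] = min over k of (A[1][0] + B[0][2] = 2 + -5 = -3, A[1][1] + B[1][2] = 1 + 3 = 4, A[1][2] + B[2][2] = 6 + -2 = 4) = -3 (attained at k = 0)
  C[2][0] = min over k of (A[2][0] + B[0][0] = 6 + 0 = 6, A[2][1] + B[1][0] = -2 + 10 = 8, A[2][2] + B[2][0] = 1 + 5 = 6) = 6 (attained at k = 0)
  C[2][1] = min over k of (A[2][0] + B[0][1] = 6 + 7 = 13, A[2][1] + B[1][1] = -2 + 7 = 5, A[2][2] + B[2][1] = 1 + -5 = -4) = -4 (attained at k = 2)
  C[2][2] = min over k of (A[2][0] + B[0][2] = 6 + -5 = 1, A[2][1] + B[1][2] = -2 + 3 = 1, A[2][2] + B[2][2] = 1 + -2 = -1) = -1 (attained at k = 2)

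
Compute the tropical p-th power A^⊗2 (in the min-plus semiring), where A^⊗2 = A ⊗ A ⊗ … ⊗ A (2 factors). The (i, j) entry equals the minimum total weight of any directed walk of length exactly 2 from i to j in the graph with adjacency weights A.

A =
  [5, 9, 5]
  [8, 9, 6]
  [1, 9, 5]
A^⊗2 =
  [6, 14, 10]
  [7, 15, 11]
  [6, 10, 6]

Each entry (A^⊗2)_ij equals the minimum over all length-2 walks i = v_0 → v_1 → … → v_2 = j of Σ_t A[v_t][v_{t+1}]. For example, for (i, j) = (0, 2) we minimise over 3 possible intermediate vertex sequences; the minimum is 10, attained along the walk 0 → 0 → 2.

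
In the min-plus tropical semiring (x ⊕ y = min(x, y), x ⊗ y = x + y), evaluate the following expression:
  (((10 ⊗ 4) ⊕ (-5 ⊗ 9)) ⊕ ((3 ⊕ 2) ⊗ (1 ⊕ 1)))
(((10 ⊗ 4) ⊕ (-5 ⊗ 9)) ⊕ ((3 ⊕ 2) ⊗ (1 ⊕ 1))) = 3

Expand innermost to outermost. Recall ⊕ takes the minimum of its arguments and ⊗ takes their sum. Working out the expression (((10 ⊗ 4) ⊕ (-5 ⊗ 9)) ⊕ ((3 ⊕ 2) ⊗ (1 ⊕ 1))) gives 3.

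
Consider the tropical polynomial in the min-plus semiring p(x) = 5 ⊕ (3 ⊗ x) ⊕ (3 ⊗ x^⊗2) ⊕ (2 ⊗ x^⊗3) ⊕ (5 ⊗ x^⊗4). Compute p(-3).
p(-3) = -7

A tropical monomial a ⊗ x^⊗i evaluates to a + i · x. Evaluating each term at x = -3:
  Term 0 contributes 5 + 0 · -3 = 5
  Term 1 contributes 3 + 1 · -3 = 0
  Term 2 contributes 3 + 2 · -3 = -3
  Term 3 contributes 2 + 3 · -3 = -7
  Term 4 contributes 5 + 4 · -3 = -7
p(-3) = ⊕ of these = min[5, 0, -3, -7, -7] = -7.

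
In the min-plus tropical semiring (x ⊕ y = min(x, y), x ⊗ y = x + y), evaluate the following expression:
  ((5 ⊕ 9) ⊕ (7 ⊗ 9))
((5 ⊕ 9) ⊕ (7 ⊗ 9)) = 5

Expand innermost to outermost. Recall ⊕ takes the minimum of its arguments and ⊗ takes their sum. Working out the expression ((5 ⊕ 9) ⊕ (7 ⊗ 9)) gives 5.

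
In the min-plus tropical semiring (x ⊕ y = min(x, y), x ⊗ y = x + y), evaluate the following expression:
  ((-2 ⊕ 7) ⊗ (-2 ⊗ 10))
((-2 ⊕ 7) ⊗ (-2 ⊗ 10)) = 6

Expand innermost to outermost. Recall ⊕ takes the minimum of its arguments and ⊗ takes their sum. Working out the expression ((-2 ⊕ 7) ⊗ (-2 ⊗ 10)) gives 6.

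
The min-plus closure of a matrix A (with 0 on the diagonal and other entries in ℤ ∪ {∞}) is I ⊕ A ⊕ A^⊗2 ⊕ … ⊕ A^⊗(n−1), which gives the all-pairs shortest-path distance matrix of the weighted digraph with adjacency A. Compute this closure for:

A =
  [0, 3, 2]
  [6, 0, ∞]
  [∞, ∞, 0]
Closure =
  [0, 3, 2]
  [6, 0, 8]
  [∞, ∞, 0]

This is the Floyd-Warshall all-pairs shortest-path computation. For each intermediate vertex k = 0, 1, …, 2, update dist[i][j] ← min(dist[i][j], dist[i][k] + dist[k][j]). The final matrix gives, for each (i, j), the minimum total weight of any directed path from i to j (possibly empty when i = j).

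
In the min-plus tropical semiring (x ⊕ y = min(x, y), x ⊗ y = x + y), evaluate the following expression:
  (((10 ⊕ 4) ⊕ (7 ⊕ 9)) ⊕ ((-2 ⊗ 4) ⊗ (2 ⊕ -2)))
(((10 ⊕ 4) ⊕ (7 ⊕ 9)) ⊕ ((-2 ⊗ 4) ⊗ (2 ⊕ -2))) = 0

Expand innermost to outermost. Recall ⊕ takes the minimum of its arguments and ⊗ takes their sum. Working out the expression (((10 ⊕ 4) ⊕ (7 ⊕ 9)) ⊕ ((-2 ⊗ 4) ⊗ (2 ⊕ -2))) gives 0.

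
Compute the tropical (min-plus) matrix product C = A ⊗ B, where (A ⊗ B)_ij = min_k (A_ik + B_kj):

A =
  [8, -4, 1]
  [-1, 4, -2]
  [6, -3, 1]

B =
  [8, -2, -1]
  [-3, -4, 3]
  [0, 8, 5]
A ⊗ B =
  [-7, -8, -1]
  [-2, -3, -2]
  [-6, -7, 0]

Apply the min-plus product entry-by-entry:
  C[0][0] = min over k of (A[0][0] + B[0][0] = 8 + 8 = 16, A[0][1] + B[1][0] = -4 + -3 = -7, A[0][2] + B[2][0] = 1 + 0 = 1) = -7 (attained at k = 1)
  C[0][1] = min over k of (A[0][0] + B[0][1] = 8 + -2 = 6, A[0][1] + B[1][1] = -4 + -4 = -8, A[0][2] + B[2][1] = 1 + 8 = 9) = -8 (attained at k = 1)
  C[0][2] = min over k of (A[0][0] + B[0][2] = 8 + -1 = 7, A[0][1] + B[1][2] = -4 + 3 = -1, A[0][2] + B[2][2] = 1 + 5 = 6) = -1 (attained at k = 1)
  C[1][0] = min over k of (A[1][0] + B[0][0] = -1 + 8 = 7, A[1][1] + B[1][0] = 4 + -3 = 1, A[1][2] + B[2][0] = -2 + 0 = -2) = -2 (attained at k = 2)
  C[1][1] = min over k of (A[1][0] + B[0][1] = -1 + -2 = -3, A[1][1] + B[1][1] = 4 + -4 = 0, A[1][2] + B[2][1] = -2 + 8 = 6) = -3 (attained at k = 0)
  C[1][2] = min over k of (A[1][0] + B[0][2] = -1 + -1 = -2, A[1][1] + B[1][2] = 4 + 3 = 7, A[1][2] + B[2][2] = -2 + 5 = 3) = -2 (attained at k = 0)
  C[2][0] = min over k of (A[2][0] + B[0][0] = 6 + 8 = 14, A[2][1] + B[1][0] = -3 + -3 = -6, A[2][2] + B[2][0] = 1 + 0 = 1) = -6 (attained at k = 1)
  C[2][1] = min over k of (A[2][0] + B[0][1] = 6 + -2 = 4, A[2][1] + B[1][1] = -3 + -4 = -7, A[2][2] + B[2][1] = 1 + 8 = 9) = -7 (attained at k = 1)
  C[2][2] = min over k of (A[2][0] + B[0][2] = 6 + -1 = 5, A[2][1] + B[1][2] = -3 + 3 = 0, A[2][2] + B[2][2] = 1 + 5 = 6) = 0 (attained at k = 1)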